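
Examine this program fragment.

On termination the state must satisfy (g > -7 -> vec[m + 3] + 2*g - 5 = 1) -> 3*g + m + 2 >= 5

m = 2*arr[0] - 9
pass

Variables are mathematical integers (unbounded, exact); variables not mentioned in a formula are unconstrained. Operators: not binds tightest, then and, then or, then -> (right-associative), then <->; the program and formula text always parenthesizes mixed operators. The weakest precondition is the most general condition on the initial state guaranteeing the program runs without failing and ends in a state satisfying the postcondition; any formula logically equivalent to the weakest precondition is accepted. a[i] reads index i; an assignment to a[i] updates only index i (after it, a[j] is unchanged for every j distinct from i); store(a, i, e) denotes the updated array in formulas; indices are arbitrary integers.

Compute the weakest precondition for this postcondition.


Working backward. After the program, the postcondition (g > -7 -> vec[m + 3] + 2*g - 5 = 1) -> 3*g + m + 2 >= 5 must hold; in canonical form it is (g > -7 -> vec[m + 3] + 2*g = 6) -> 3*g + m >= 3.
Before skip: (g > -7 -> vec[m + 3] + 2*g = 6) -> 3*g + m >= 3
Before m := 2*arr[0] - 9: (g > -7 -> vec[2*arr[0] - 6] + 2*g = 6) -> 2*arr[0] + 3*g >= 12
Answer: WP = (g > -7 -> vec[2*arr[0] - 6] + 2*g = 6) -> 2*arr[0] + 3*g >= 12


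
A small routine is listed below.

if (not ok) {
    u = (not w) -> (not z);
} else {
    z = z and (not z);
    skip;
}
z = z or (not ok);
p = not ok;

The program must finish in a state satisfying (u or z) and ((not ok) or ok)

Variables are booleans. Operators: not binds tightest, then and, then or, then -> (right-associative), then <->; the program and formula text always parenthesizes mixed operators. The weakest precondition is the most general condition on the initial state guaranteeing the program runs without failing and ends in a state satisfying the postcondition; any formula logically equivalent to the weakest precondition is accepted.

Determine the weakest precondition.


Working backward. After the program, the postcondition (u or z) and ((not ok) or ok) must hold; in canonical form it is u or z.
Before p := not ok: u or z
Before z := z or (not ok): u or z or (not ok)
Then branch requires ((not w) -> (not z)) or z or (not ok); else branch requires u or (not ok).
Before the if: ((not ok) -> (((not w) -> (not z)) or z or (not ok))) and (ok -> (u or (not ok)))
Answer: WP = ((not ok) -> (((not w) -> (not z)) or z or (not ok))) and (ok -> (u or (not ok)))


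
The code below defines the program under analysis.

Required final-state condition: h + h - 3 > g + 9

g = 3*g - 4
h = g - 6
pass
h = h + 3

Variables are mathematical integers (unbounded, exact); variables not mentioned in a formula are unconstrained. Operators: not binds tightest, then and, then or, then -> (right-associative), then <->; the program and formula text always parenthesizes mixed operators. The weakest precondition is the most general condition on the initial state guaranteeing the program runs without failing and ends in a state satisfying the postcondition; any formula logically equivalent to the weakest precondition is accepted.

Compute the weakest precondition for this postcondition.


Working backward. After the program, the postcondition h + h - 3 > g + 9 must hold; in canonical form it is 2*h > g + 12.
Before h := h + 3: 2*h > g + 6
Before skip: 2*h > g + 6
Before h := g - 6: g > 18
Before g := 3*g - 4: 3*g > 22
Answer: WP = 3*g > 22


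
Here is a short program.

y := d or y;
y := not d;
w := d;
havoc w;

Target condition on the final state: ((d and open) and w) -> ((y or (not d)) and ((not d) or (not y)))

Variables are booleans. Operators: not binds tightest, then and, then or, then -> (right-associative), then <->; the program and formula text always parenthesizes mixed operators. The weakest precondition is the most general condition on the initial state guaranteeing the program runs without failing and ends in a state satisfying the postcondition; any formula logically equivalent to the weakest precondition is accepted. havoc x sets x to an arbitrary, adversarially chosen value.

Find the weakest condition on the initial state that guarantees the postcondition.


Working backward. After the program, the postcondition ((d and open) and w) -> ((y or (not d)) and ((not d) or (not y))) must hold; in canonical form it is (d and open and w) -> ((y or (not d)) and ((not d) or (not y))).
Before havoc w: (d and open) -> ((y or (not d)) and ((not d) or (not y)))
Before w := d: (d and open) -> ((y or (not d)) and ((not d) or (not y)))
Before y := not d: (d and open) -> (not d)
Before y := d or y: (d and open) -> (not d)
Answer: WP = (d and open) -> (not d)


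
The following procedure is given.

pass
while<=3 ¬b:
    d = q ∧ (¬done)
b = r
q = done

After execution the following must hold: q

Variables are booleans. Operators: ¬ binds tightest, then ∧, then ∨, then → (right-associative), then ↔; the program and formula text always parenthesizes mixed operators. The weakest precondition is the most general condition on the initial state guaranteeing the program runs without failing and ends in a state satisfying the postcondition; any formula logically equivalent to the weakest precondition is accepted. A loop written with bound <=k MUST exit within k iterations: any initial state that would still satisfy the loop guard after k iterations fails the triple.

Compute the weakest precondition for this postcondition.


Working backward. After the program, q must hold.
Before q := done: done
Before b := r: done
Before the loop (bound <=3), unroll the exhaustion recursion (WP_0 = exit-now case; WP_j = one more guarded iteration, up to j = 3):
  WP_0: b ∧ done
  WP_1: ((¬b) → (b ∧ done)) ∧ (b → done)
  WP_2: ((¬b) → (((¬b) → (b ∧ done)) ∧ (b → done))) ∧ (b → done)
  WP_3: ((¬b) → (((¬b) → (((¬b) → (b ∧ done)) ∧ (b → done))) ∧ (b → done))) ∧ (b → done)
So before the loop: ((¬b) → (((¬b) → (((¬b) → (b ∧ done)) ∧ (b → done))) ∧ (b → done))) ∧ (b → done)
Before skip: ((¬b) → (((¬b) → (((¬b) → (b ∧ done)) ∧ (b → done))) ∧ (b → done))) ∧ (b → done)
Answer: WP = ((¬b) → (((¬b) → (((¬b) → (b ∧ done)) ∧ (b → done))) ∧ (b → done))) ∧ (b → done)


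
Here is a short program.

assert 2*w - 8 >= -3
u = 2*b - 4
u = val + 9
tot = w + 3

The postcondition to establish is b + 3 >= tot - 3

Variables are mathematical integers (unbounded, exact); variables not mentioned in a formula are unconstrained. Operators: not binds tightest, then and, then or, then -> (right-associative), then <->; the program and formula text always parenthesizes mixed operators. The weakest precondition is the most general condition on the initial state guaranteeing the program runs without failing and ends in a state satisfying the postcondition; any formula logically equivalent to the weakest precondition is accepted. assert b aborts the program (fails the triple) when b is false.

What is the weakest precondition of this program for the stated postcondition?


Working backward. After the program, the postcondition b + 3 >= tot - 3 must hold; in canonical form it is b >= tot - 6.
Before tot := w + 3: b >= w - 3
Before u := val + 9: b >= w - 3
Before u := 2*b - 4: b >= w - 3
Before assert 2*w - 8 >= -3: 2*w >= 5 and b >= w - 3
Answer: WP = 2*w >= 5 and b >= w - 3


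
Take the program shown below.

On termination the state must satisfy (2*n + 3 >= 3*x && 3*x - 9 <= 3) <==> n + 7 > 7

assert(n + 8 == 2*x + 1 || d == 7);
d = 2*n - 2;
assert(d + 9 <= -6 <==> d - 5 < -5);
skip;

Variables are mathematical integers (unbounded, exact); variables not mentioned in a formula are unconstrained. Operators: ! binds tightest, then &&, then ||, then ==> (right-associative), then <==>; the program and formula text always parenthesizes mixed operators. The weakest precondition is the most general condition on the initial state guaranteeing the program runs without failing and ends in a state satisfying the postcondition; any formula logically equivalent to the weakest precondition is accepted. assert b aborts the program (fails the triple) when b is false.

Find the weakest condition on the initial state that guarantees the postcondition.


Working backward. After the program, the postcondition (2*n + 3 >= 3*x && 3*x - 9 <= 3) <==> n + 7 > 7 must hold; in canonical form it is (2*n >= 3*x - 3 && 3*x <= 12) <==> n > 0.
Before skip: (2*n >= 3*x - 3 && 3*x <= 12) <==> n > 0
Before assert d + 9 <= -6 <==> d - 5 < -5: (d <= -15 <==> d < 0) && ((2*n >= 3*x - 3 && 3*x <= 12) <==> n > 0)
Before d := 2*n - 2: (2*n <= -13 <==> 2*n < 2) && ((2*n >= 3*x - 3 && 3*x <= 12) <==> n > 0)
Before assert n + 8 == 2*x + 1 || d == 7: (n == 2*x - 7 || d == 7) && (2*n <= -13 <==> 2*n < 2) && ((2*n >= 3*x - 3 && 3*x <= 12) <==> n > 0)
Answer: WP = (n == 2*x - 7 || d == 7) && (2*n <= -13 <==> 2*n < 2) && ((2*n >= 3*x - 3 && 3*x <= 12) <==> n > 0)


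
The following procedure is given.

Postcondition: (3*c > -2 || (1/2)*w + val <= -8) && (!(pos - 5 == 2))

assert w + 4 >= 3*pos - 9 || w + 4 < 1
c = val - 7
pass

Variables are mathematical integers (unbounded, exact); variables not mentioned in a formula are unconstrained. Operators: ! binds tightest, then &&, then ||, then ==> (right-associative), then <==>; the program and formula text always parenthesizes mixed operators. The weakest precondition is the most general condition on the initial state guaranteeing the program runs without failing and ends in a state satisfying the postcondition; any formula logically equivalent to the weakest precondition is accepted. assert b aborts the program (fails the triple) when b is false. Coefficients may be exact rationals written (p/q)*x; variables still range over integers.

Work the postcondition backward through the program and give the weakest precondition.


Working backward. After the program, the postcondition (3*c > -2 || (1/2)*w + val <= -8) && (!(pos - 5 == 2)) must hold; in canonical form it is (3*c > -2 || val + (1/2)*w <= -8) && (!(pos == 7)).
Before skip: (3*c > -2 || val + (1/2)*w <= -8) && (!(pos == 7))
Before c := val - 7: (3*val > 19 || val + (1/2)*w <= -8) && (!(pos == 7))
Before assert w + 4 >= 3*pos - 9 || w + 4 < 1: (w >= 3*pos - 13 || w < -3) && (3*val > 19 || val + (1/2)*w <= -8) && (!(pos == 7))
Answer: WP = (w >= 3*pos - 13 || w < -3) && (3*val > 19 || val + (1/2)*w <= -8) && (!(pos == 7))


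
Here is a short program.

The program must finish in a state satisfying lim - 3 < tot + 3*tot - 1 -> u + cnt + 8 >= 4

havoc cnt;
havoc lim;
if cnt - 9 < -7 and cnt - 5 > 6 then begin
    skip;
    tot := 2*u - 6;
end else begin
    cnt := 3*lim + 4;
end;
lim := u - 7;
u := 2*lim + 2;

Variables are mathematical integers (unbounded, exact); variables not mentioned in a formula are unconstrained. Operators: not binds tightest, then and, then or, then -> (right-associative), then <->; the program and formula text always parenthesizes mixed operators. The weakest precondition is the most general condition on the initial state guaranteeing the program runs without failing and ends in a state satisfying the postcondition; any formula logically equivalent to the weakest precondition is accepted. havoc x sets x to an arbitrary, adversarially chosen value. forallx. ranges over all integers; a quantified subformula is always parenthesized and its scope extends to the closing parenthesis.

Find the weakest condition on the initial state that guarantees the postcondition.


Working backward. After the program, the postcondition lim - 3 < tot + 3*tot - 1 -> u + cnt + 8 >= 4 must hold; in canonical form it is lim < 4*tot + 2 -> cnt + u >= -4.
Before u := 2*lim + 2: lim < 4*tot + 2 -> cnt + 2*lim >= -6
Before lim := u - 7: u < 4*tot + 9 -> cnt + 2*u >= 8
Then branch requires 7*u > 15 -> cnt + 2*u >= 8; else branch requires u < 4*tot + 9 -> 3*lim + 2*u >= 4.
Before the if: ((cnt < 2 and cnt > 11) -> (7*u > 15 -> cnt + 2*u >= 8)) and ((not (cnt < 2 and cnt > 11)) -> (u < 4*tot + 9 -> 3*lim + 2*u >= 4))
Before havoc lim: forall lim_1. (((cnt < 2 and cnt > 11) -> (7*u > 15 -> cnt + 2*u >= 8)) and ((not (cnt < 2 and cnt > 11)) -> (u < 4*tot + 9 -> 3*lim_1 + 2*u >= 4)))
Before havoc cnt: forall cnt_1. (forall lim_1. (((cnt_1 < 2 and cnt_1 > 11) -> (7*u > 15 -> cnt_1 + 2*u >= 8)) and ((not (cnt_1 < 2 and cnt_1 > 11)) -> (u < 4*tot + 9 -> 3*lim_1 + 2*u >= 4))))
Answer: WP = forall cnt_1. (forall lim_1. (((cnt_1 < 2 and cnt_1 > 11) -> (7*u > 15 -> cnt_1 + 2*u >= 8)) and ((not (cnt_1 < 2 and cnt_1 > 11)) -> (u < 4*tot + 9 -> 3*lim_1 + 2*u >= 4))))


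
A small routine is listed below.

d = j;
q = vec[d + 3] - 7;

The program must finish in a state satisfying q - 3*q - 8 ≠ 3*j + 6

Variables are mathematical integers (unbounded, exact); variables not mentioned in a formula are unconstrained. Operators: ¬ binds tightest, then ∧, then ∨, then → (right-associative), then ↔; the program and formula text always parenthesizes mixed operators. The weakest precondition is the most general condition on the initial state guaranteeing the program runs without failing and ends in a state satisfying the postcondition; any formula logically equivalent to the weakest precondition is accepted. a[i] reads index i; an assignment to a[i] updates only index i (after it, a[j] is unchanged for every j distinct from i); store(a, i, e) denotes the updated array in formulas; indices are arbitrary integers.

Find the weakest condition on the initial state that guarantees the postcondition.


Working backward. After the program, the postcondition q - 3*q - 8 ≠ 3*j + 6 must hold; in canonical form it is 3*j + 2*q ≠ -14.
Before q := vec[d + 3] - 7: 2*vec[d + 3] + 3*j ≠ 0
Before d := j: 2*vec[j + 3] + 3*j ≠ 0
Answer: WP = 2*vec[j + 3] + 3*j ≠ 0


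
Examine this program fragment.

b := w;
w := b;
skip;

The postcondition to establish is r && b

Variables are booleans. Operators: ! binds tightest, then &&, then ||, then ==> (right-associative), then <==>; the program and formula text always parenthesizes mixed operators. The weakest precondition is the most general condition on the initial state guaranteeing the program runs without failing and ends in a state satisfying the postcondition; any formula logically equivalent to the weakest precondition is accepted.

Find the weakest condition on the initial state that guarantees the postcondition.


Working backward. After the program, r && b must hold.
Before skip: r && b
Before w := b: r && b
Before b := w: r && w
Answer: WP = r && w


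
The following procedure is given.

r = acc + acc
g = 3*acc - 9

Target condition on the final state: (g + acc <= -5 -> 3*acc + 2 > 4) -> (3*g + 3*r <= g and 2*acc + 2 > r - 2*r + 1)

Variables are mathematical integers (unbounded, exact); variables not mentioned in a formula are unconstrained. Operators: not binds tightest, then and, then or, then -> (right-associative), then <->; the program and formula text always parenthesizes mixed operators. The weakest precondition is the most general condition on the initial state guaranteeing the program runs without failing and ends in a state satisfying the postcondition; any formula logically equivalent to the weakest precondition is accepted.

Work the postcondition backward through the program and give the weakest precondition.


Working backward. After the program, the postcondition (g + acc <= -5 -> 3*acc + 2 > 4) -> (3*g + 3*r <= g and 2*acc + 2 > r - 2*r + 1) must hold; in canonical form it is (acc + g <= -5 -> 3*acc > 2) -> (2*g + 3*r <= 0 and 2*acc + r > -1).
Before g := 3*acc - 9: (4*acc <= 4 -> 3*acc > 2) -> (6*acc + 3*r <= 18 and 2*acc + r > -1)
Before r := acc + acc: (4*acc <= 4 -> 3*acc > 2) -> (12*acc <= 18 and 4*acc > -1)
Answer: WP = (4*acc <= 4 -> 3*acc > 2) -> (12*acc <= 18 and 4*acc > -1)


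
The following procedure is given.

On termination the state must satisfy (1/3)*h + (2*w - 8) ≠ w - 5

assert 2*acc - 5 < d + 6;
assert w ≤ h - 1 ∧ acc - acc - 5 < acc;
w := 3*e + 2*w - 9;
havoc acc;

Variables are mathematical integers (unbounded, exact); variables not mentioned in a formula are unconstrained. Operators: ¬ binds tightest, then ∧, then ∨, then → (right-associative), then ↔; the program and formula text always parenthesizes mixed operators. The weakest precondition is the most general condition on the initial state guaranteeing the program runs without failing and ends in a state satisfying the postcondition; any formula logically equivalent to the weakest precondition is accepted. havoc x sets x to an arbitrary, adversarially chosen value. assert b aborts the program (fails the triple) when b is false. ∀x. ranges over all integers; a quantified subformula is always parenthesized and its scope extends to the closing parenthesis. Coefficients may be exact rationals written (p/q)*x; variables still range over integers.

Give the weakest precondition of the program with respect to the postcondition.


Working backward. After the program, the postcondition (1/3)*h + (2*w - 8) ≠ w - 5 must hold; in canonical form it is (1/3)*h + w ≠ 3.
Before havoc acc: (1/3)*h + w ≠ 3
Before w := 3*e + 2*w - 9: 3*e + (1/3)*h + 2*w ≠ 12
Before assert w ≤ h - 1 ∧ acc - acc - 5 < acc: w ≤ h - 1 ∧ acc > -5 ∧ 3*e + (1/3)*h + 2*w ≠ 12
Before assert 2*acc - 5 < d + 6: 2*acc < d + 11 ∧ w ≤ h - 1 ∧ acc > -5 ∧ 3*e + (1/3)*h + 2*w ≠ 12
Answer: WP = 2*acc < d + 11 ∧ w ≤ h - 1 ∧ acc > -5 ∧ 3*e + (1/3)*h + 2*w ≠ 12


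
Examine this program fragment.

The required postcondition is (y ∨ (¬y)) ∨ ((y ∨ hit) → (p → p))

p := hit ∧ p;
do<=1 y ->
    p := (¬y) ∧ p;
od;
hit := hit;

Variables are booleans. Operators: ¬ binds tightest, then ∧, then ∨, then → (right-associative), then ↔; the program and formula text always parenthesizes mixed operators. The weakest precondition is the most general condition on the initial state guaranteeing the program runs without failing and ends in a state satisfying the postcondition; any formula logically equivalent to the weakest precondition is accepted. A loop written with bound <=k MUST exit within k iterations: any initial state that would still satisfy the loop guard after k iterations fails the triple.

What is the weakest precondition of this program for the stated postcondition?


Working backward. After the program, the postcondition (y ∨ (¬y)) ∨ ((y ∨ hit) → (p → p)) must hold; in canonical form it is true.
Before hit := hit: true
Before the loop (bound <=1), unroll the exhaustion recursion (WP_0 = exit-now case; WP_j = one more guarded iteration, up to j = 1):
  WP_0: ¬y
  WP_1: y → (¬y)
So before the loop: y → (¬y)
Before p := hit ∧ p: y → (¬y)
Answer: WP = y → (¬y)


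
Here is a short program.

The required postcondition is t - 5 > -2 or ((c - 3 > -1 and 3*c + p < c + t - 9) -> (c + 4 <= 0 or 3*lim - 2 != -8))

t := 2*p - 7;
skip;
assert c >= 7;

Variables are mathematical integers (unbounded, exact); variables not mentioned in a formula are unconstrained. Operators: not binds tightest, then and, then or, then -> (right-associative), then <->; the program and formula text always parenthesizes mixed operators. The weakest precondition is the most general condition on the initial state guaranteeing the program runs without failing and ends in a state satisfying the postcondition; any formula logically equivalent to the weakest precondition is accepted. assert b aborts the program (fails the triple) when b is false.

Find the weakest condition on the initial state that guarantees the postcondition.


Working backward. After the program, the postcondition t - 5 > -2 or ((c - 3 > -1 and 3*c + p < c + t - 9) -> (c + 4 <= 0 or 3*lim - 2 != -8)) must hold; in canonical form it is t > 3 or ((c > 2 and 2*c + p < t - 9) -> (c <= -4 or 3*lim != -6)).
Before assert c >= 7: c >= 7 and (t > 3 or ((c > 2 and 2*c + p < t - 9) -> (c <= -4 or 3*lim != -6)))
Before skip: c >= 7 and (t > 3 or ((c > 2 and 2*c + p < t - 9) -> (c <= -4 or 3*lim != -6)))
Before t := 2*p - 7: c >= 7 and (2*p > 10 or ((c > 2 and 2*c < p - 16) -> (c <= -4 or 3*lim != -6)))
Answer: WP = c >= 7 and (2*p > 10 or ((c > 2 and 2*c < p - 16) -> (c <= -4 or 3*lim != -6)))


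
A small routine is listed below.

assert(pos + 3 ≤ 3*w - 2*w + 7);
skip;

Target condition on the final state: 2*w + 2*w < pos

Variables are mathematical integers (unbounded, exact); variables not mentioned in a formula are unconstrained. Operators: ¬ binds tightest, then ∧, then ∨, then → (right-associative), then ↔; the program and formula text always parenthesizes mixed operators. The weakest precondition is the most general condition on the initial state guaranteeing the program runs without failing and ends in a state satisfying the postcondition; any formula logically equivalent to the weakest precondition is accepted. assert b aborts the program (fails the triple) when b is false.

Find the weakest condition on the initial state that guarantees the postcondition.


Working backward. After the program, the postcondition 2*w + 2*w < pos must hold; in canonical form it is 4*w < pos.
Before skip: 4*w < pos
Before assert pos + 3 ≤ 3*w - 2*w + 7: pos ≤ w + 4 ∧ 4*w < pos
Answer: WP = pos ≤ w + 4 ∧ 4*w < pos


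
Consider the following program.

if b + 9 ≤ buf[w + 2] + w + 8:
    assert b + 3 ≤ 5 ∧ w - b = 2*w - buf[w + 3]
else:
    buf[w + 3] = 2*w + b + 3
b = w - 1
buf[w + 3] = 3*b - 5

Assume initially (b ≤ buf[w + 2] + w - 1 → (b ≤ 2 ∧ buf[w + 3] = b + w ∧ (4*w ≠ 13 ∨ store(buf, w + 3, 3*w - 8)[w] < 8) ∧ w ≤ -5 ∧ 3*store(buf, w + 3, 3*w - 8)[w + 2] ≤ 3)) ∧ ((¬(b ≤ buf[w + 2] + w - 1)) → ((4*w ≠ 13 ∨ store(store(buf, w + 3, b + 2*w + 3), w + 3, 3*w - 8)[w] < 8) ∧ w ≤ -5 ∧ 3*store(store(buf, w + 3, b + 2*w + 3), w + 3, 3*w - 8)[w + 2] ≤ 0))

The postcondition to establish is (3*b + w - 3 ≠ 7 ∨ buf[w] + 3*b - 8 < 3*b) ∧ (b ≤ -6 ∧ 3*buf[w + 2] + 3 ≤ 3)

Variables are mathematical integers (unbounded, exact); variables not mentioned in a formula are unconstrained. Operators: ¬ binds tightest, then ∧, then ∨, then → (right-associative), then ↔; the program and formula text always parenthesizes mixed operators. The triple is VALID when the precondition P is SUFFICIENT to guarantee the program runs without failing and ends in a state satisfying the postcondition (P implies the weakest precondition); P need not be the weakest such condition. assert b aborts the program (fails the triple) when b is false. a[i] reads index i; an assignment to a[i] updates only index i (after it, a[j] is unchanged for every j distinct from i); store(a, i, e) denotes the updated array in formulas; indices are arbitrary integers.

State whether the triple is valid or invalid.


Working backward. After the program, the postcondition (3*b + w - 3 ≠ 7 ∨ buf[w] + 3*b - 8 < 3*b) ∧ (b ≤ -6 ∧ 3*buf[w + 2] + 3 ≤ 3) must hold; in canonical form it is (3*b + w ≠ 10 ∨ buf[w] < 8) ∧ b ≤ -6 ∧ 3*buf[w + 2] ≤ 0.
Before buf[w + 3] := 3*b - 5: (3*b + w ≠ 10 ∨ store(buf, w + 3, 3*b - 5)[w] < 8) ∧ b ≤ -6 ∧ 3*store(buf, w + 3, 3*b - 5)[w + 2] ≤ 0
Before b := w - 1: (4*w ≠ 13 ∨ store(buf, w + 3, 3*w - 8)[w] < 8) ∧ w ≤ -5 ∧ 3*store(buf, w + 3, 3*w - 8)[w + 2] ≤ 0
Then branch requires b ≤ 2 ∧ buf[w + 3] = b + w ∧ (4*w ≠ 13 ∨ store(buf, w + 3, 3*w - 8)[w] < 8) ∧ w ≤ -5 ∧ 3*store(buf, w + 3, 3*w - 8)[w + 2] ≤ 0; else branch requires (4*w ≠ 13 ∨ store(store(buf, w + 3, b + 2*w + 3), w + 3, 3*w - 8)[w] < 8) ∧ w ≤ -5 ∧ 3*store(store(buf, w + 3, b + 2*w + 3), w + 3, 3*w - 8)[w + 2] ≤ 0.
Before the if: (b ≤ buf[w + 2] + w - 1 → (b ≤ 2 ∧ buf[w + 3] = b + w ∧ (4*w ≠ 13 ∨ store(buf, w + 3, 3*w - 8)[w] < 8) ∧ w ≤ -5 ∧ 3*store(buf, w + 3, 3*w - 8)[w + 2] ≤ 0)) ∧ ((¬(b ≤ buf[w + 2] + w - 1)) → ((4*w ≠ 13 ∨ store(store(buf, w + 3, b + 2*w + 3), w + 3, 3*w - 8)[w] < 8) ∧ w ≤ -5 ∧ 3*store(store(buf, w + 3, b + 2*w + 3), w + 3, 3*w - 8)[w + 2] ≤ 0))
The weakest precondition is (b ≤ buf[w + 2] + w - 1 → (b ≤ 2 ∧ buf[w + 3] = b + w ∧ (4*w ≠ 13 ∨ store(buf, w + 3, 3*w - 8)[w] < 8) ∧ w ≤ -5 ∧ 3*store(buf, w + 3, 3*w - 8)[w + 2] ≤ 0)) ∧ ((¬(b ≤ buf[w + 2] + w - 1)) → ((4*w ≠ 13 ∨ store(store(buf, w + 3, b + 2*w + 3), w + 3, 3*w - 8)[w] < 8) ∧ w ≤ -5 ∧ 3*store(store(buf, w + 3, b + 2*w + 3), w + 3, 3*w - 8)[w + 2] ≤ 0)).
Check whether (b ≤ buf[w + 2] + w - 1 → (b ≤ 2 ∧ buf[w + 3] = b + w ∧ (4*w ≠ 13 ∨ store(buf, w + 3, 3*w - 8)[w] < 8) ∧ w ≤ -5 ∧ 3*store(buf, w + 3, 3*w - 8)[w + 2] ≤ 3)) ∧ ((¬(b ≤ buf[w + 2] + w - 1)) → ((4*w ≠ 13 ∨ store(store(buf, w + 3, b + 2*w + 3), w + 3, 3*w - 8)[w] < 8) ∧ w ≤ -5 ∧ 3*store(store(buf, w + 3, b + 2*w + 3), w + 3, 3*w - 8)[w + 2] ≤ 0)) implies it.
Countermodel: at the initial state b = -5, buf = {[-5] = 4, [-3] = 1, [-2] = -10, elsewhere 4}, w = -5, the precondition holds but the weakest precondition fails.
Answer: invalid


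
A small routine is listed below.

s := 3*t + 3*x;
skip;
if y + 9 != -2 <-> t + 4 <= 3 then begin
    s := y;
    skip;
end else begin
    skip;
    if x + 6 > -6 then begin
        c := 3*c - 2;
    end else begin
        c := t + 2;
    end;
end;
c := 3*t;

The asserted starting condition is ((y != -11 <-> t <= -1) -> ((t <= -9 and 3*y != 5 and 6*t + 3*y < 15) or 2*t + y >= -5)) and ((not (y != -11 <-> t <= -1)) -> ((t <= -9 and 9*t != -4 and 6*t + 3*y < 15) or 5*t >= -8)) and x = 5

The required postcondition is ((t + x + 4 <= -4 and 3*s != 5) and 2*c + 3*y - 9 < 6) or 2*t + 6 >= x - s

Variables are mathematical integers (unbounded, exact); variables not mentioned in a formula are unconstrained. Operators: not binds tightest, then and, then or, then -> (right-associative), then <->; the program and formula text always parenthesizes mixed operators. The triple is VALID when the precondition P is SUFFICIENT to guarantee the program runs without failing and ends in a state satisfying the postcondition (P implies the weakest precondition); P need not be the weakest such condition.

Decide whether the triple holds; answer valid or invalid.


Working backward. After the program, the postcondition ((t + x + 4 <= -4 and 3*s != 5) and 2*c + 3*y - 9 < 6) or 2*t + 6 >= x - s must hold; in canonical form it is (t + x <= -8 and 3*s != 5 and 2*c + 3*y < 15) or s + 2*t >= x - 6.
Before c := 3*t: (t + x <= -8 and 3*s != 5 and 6*t + 3*y < 15) or s + 2*t >= x - 6
Then branch requires (t + x <= -8 and 3*y != 5 and 6*t + 3*y < 15) or 2*t + y >= x - 6; else branch requires (x > -12 -> ((t + x <= -8 and 3*s != 5 and 6*t + 3*y < 15) or s + 2*t >= x - 6)) and ((not (x > -12)) -> ((t + x <= -8 and 3*s != 5 and 6*t + 3*y < 15) or s + 2*t >= x - 6)).
Before the if: ((y != -11 <-> t <= -1) -> ((t + x <= -8 and 3*y != 5 and 6*t + 3*y < 15) or 2*t + y >= x - 6)) and ((not (y != -11 <-> t <= -1)) -> ((x > -12 -> ((t + x <= -8 and 3*s != 5 and 6*t + 3*y < 15) or s + 2*t >= x - 6)) and ((not (x > -12)) -> ((t + x <= -8 and 3*s != 5 and 6*t + 3*y < 15) or s + 2*t >= x - 6))))
Before skip: ((y != -11 <-> t <= -1) -> ((t + x <= -8 and 3*y != 5 and 6*t + 3*y < 15) or 2*t + y >= x - 6)) and ((not (y != -11 <-> t <= -1)) -> ((x > -12 -> ((t + x <= -8 and 3*s != 5 and 6*t + 3*y < 15) or s + 2*t >= x - 6)) and ((not (x > -12)) -> ((t + x <= -8 and 3*s != 5 and 6*t + 3*y < 15) or s + 2*t >= x - 6))))
Before s := 3*t + 3*x: ((y != -11 <-> t <= -1) -> ((t + x <= -8 and 3*y != 5 and 6*t + 3*y < 15) or 2*t + y >= x - 6)) and ((not (y != -11 <-> t <= -1)) -> ((x > -12 -> ((t + x <= -8 and 9*t + 9*x != 5 and 6*t + 3*y < 15) or 5*t + 2*x >= -6)) and ((not (x > -12)) -> ((t + x <= -8 and 9*t + 9*x != 5 and 6*t + 3*y < 15) or 5*t + 2*x >= -6))))
The weakest precondition is ((y != -11 <-> t <= -1) -> ((t + x <= -8 and 3*y != 5 and 6*t + 3*y < 15) or 2*t + y >= x - 6)) and ((not (y != -11 <-> t <= -1)) -> ((x > -12 -> ((t + x <= -8 and 9*t + 9*x != 5 and 6*t + 3*y < 15) or 5*t + 2*x >= -6)) and ((not (x > -12)) -> ((t + x <= -8 and 9*t + 9*x != 5 and 6*t + 3*y < 15) or 5*t + 2*x >= -6)))).
Check whether ((y != -11 <-> t <= -1) -> ((t <= -9 and 3*y != 5 and 6*t + 3*y < 15) or 2*t + y >= -5)) and ((not (y != -11 <-> t <= -1)) -> ((t <= -9 and 9*t != -4 and 6*t + 3*y < 15) or 5*t >= -8)) and x = 5 implies it.
Countermodel: at the initial state t = -9, x = 5, y = -11, the precondition holds but the weakest precondition fails.
Answer: invalid


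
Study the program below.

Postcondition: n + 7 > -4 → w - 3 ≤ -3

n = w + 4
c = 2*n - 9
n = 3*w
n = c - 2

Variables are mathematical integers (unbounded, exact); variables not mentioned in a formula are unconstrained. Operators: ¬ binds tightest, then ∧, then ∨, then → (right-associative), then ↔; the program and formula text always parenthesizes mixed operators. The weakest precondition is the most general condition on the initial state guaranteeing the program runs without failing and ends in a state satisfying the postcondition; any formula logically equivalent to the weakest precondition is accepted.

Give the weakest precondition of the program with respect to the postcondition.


Working backward. After the program, the postcondition n + 7 > -4 → w - 3 ≤ -3 must hold; in canonical form it is n > -11 → w ≤ 0.
Before n := c - 2: c > -9 → w ≤ 0
Before n := 3*w: c > -9 → w ≤ 0
Before c := 2*n - 9: 2*n > 0 → w ≤ 0
Before n := w + 4: 2*w > -8 → w ≤ 0
Answer: WP = 2*w > -8 → w ≤ 0


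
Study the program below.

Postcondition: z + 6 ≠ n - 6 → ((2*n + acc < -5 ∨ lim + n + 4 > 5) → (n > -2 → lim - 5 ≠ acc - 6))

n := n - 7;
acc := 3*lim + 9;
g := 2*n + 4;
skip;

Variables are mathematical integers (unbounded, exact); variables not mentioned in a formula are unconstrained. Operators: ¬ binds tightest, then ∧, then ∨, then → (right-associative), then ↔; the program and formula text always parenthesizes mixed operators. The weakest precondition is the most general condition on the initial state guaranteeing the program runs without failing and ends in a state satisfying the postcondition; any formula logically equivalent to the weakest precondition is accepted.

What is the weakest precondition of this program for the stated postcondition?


Working backward. After the program, the postcondition z + 6 ≠ n - 6 → ((2*n + acc < -5 ∨ lim + n + 4 > 5) → (n > -2 → lim - 5 ≠ acc - 6)) must hold; in canonical form it is z ≠ n - 12 → ((acc + 2*n < -5 ∨ lim + n > 1) → (n > -2 → lim ≠ acc - 1)).
Before skip: z ≠ n - 12 → ((acc + 2*n < -5 ∨ lim + n > 1) → (n > -2 → lim ≠ acc - 1))
Before g := 2*n + 4: z ≠ n - 12 → ((acc + 2*n < -5 ∨ lim + n > 1) → (n > -2 → lim ≠ acc - 1))
Before acc := 3*lim + 9: z ≠ n - 12 → ((3*lim + 2*n < -14 ∨ lim + n > 1) → (n > -2 → 2*lim ≠ -8))
Before n := n - 7: z ≠ n - 19 → ((3*lim + 2*n < 0 ∨ lim + n > 8) → (n > 5 → 2*lim ≠ -8))
Answer: WP = z ≠ n - 19 → ((3*lim + 2*n < 0 ∨ lim + n > 8) → (n > 5 → 2*lim ≠ -8))


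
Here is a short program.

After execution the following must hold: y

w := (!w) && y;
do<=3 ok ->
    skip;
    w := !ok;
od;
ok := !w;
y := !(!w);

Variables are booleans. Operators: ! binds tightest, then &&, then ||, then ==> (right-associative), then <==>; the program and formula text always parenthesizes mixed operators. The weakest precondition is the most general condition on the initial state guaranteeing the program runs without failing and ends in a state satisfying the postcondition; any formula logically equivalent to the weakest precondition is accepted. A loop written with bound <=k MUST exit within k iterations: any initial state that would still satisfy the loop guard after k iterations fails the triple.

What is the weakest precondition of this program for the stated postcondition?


Working backward. After the program, y must hold.
Before y := !(!w): w
Before ok := !w: w
Before the loop (bound <=3), unroll the exhaustion recursion (WP_0 = exit-now case; WP_j = one more guarded iteration, up to j = 3):
  WP_0: (!ok) && w
  WP_1: (ok ==> (!ok)) && ((!ok) ==> w)
  WP_2: (ok ==> (ok ==> (!ok))) && ((!ok) ==> w)
  WP_3: (ok ==> (ok ==> (ok ==> (!ok)))) && ((!ok) ==> w)
So before the loop: (ok ==> (ok ==> (ok ==> (!ok)))) && ((!ok) ==> w)
Before w := (!w) && y: (ok ==> (ok ==> (ok ==> (!ok)))) && ((!ok) ==> ((!w) && y))
Answer: WP = (ok ==> (ok ==> (ok ==> (!ok)))) && ((!ok) ==> ((!w) && y))


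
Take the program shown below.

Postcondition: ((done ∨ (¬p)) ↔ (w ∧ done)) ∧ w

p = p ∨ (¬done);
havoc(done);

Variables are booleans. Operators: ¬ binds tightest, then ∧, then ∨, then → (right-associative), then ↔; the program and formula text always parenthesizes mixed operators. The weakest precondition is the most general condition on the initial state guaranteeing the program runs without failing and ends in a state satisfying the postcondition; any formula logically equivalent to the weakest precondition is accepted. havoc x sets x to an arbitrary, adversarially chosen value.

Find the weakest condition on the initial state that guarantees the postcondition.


Working backward. After the program, ((done ∨ (¬p)) ↔ (w ∧ done)) ∧ w must hold.
Before havoc done: w ∧ p
Before p := p ∨ (¬done): w ∧ (p ∨ (¬done))
Answer: WP = w ∧ (p ∨ (¬done))


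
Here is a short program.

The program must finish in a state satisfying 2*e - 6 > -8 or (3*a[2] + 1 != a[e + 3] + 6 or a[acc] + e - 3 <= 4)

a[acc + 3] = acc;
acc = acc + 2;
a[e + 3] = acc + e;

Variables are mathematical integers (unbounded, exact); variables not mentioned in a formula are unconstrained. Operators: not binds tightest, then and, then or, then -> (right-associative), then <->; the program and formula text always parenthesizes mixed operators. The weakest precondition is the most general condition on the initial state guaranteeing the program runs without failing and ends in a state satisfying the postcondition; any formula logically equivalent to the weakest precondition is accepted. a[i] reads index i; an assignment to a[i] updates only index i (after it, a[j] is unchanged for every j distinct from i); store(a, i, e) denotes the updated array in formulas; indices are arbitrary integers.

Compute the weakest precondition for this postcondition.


Working backward. After the program, the postcondition 2*e - 6 > -8 or (3*a[2] + 1 != a[e + 3] + 6 or a[acc] + e - 3 <= 4) must hold; in canonical form it is 2*e > -2 or 3*a[2] != a[e + 3] + 5 or a[acc] + e <= 7.
Before a[e + 3] := acc + e: 2*e > -2 or 3*store(a, e + 3, acc + e)[2] != store(a, e + 3, acc + e)[e + 3] + 5 or store(a, e + 3, acc + e)[acc] + e <= 7
Before acc := acc + 2: 2*e > -2 or 3*store(a, e + 3, acc + e + 2)[2] != store(a, e + 3, acc + e + 2)[e + 3] + 5 or store(a, e + 3, acc + e + 2)[acc + 2] + e <= 7
Before a[acc + 3] := acc: 2*e > -2 or 3*store(store(a, acc + 3, acc), e + 3, acc + e + 2)[2] != store(store(a, acc + 3, acc), e + 3, acc + e + 2)[e + 3] + 5 or store(store(a, acc + 3, acc), e + 3, acc + e + 2)[acc + 2] + e <= 7
Answer: WP = 2*e > -2 or 3*store(store(a, acc + 3, acc), e + 3, acc + e + 2)[2] != store(store(a, acc + 3, acc), e + 3, acc + e + 2)[e + 3] + 5 or store(store(a, acc + 3, acc), e + 3, acc + e + 2)[acc + 2] + e <= 7


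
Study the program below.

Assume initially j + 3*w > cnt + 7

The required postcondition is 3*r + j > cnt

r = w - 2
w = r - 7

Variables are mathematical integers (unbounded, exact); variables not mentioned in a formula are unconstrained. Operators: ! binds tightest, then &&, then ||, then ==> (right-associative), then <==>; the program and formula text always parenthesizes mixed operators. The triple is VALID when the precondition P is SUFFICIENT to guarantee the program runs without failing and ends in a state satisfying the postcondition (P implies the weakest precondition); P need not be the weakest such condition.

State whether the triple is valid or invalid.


Working backward. After the program, the postcondition 3*r + j > cnt must hold; in canonical form it is j + 3*r > cnt.
Before w := r - 7: j + 3*r > cnt
Before r := w - 2: j + 3*w > cnt + 6
The weakest precondition is j + 3*w > cnt + 6.
Check whether j + 3*w > cnt + 7 implies it.
Every state satisfying the precondition satisfies the weakest precondition: the implication holds.
Answer: valid


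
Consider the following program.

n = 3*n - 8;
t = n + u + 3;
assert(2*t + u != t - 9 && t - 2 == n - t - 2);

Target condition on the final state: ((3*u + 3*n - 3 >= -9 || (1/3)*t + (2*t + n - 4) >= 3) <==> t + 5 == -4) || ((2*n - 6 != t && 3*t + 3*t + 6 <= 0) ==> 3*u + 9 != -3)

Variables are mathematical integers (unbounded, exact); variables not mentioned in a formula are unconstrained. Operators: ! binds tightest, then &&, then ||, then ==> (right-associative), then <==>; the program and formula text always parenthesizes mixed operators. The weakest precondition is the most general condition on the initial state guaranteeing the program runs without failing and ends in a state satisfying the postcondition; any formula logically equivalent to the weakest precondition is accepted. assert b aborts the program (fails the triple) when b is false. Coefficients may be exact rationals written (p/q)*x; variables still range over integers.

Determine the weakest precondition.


Working backward. After the program, the postcondition ((3*u + 3*n - 3 >= -9 || (1/3)*t + (2*t + n - 4) >= 3) <==> t + 5 == -4) || ((2*n - 6 != t && 3*t + 3*t + 6 <= 0) ==> 3*u + 9 != -3) must hold; in canonical form it is ((3*n + 3*u >= -6 || n + (7/3)*t >= 7) <==> t == -9) || ((2*n != t + 6 && 6*t <= -6) ==> 3*u != -12).
Before assert 2*t + u != t - 9 && t - 2 == n - t - 2: t + u != -9 && 2*t == n && (((3*n + 3*u >= -6 || n + (7/3)*t >= 7) <==> t == -9) || ((2*n != t + 6 && 6*t <= -6) ==> 3*u != -12))
Before t := n + u + 3: n + 2*u != -12 && n + 2*u == -6 && (((3*n + 3*u >= -6 || (10/3)*n + (7/3)*u >= 0) <==> n + u == -12) || ((n != u + 9 && 6*n + 6*u <= -24) ==> 3*u != -12))
Before n := 3*n - 8: 3*n + 2*u != -4 && 3*n + 2*u == 2 && (((9*n + 3*u >= 18 || 10*n + (7/3)*u >= 80/3) <==> 3*n + u == -4) || ((3*n != u + 17 && 18*n + 6*u <= 24) ==> 3*u != -12))
Answer: WP = 3*n + 2*u != -4 && 3*n + 2*u == 2 && (((9*n + 3*u >= 18 || 10*n + (7/3)*u >= 80/3) <==> 3*n + u == -4) || ((3*n != u + 17 && 18*n + 6*u <= 24) ==> 3*u != -12))


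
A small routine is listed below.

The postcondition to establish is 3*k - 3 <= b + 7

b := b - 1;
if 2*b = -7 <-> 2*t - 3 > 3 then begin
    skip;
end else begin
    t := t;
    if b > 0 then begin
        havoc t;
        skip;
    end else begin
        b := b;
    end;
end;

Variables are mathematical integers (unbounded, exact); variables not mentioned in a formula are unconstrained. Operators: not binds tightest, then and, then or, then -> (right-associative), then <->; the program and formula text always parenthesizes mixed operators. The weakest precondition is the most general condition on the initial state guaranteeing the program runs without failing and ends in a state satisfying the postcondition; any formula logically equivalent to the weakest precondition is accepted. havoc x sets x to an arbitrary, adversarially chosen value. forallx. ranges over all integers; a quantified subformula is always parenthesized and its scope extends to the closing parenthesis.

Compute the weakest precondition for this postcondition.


Working backward. After the program, the postcondition 3*k - 3 <= b + 7 must hold; in canonical form it is 3*k <= b + 10.
Then branch requires 3*k <= b + 10; else branch requires (b > 0 -> 3*k <= b + 10) and ((not (b > 0)) -> 3*k <= b + 10).
Before the if: ((2*b = -7 <-> 2*t > 6) -> 3*k <= b + 10) and ((not (2*b = -7 <-> 2*t > 6)) -> ((b > 0 -> 3*k <= b + 10) and ((not (b > 0)) -> 3*k <= b + 10)))
Before b := b - 1: ((2*b = -5 <-> 2*t > 6) -> 3*k <= b + 9) and ((not (2*b = -5 <-> 2*t > 6)) -> ((b > 1 -> 3*k <= b + 9) and ((not (b > 1)) -> 3*k <= b + 9)))
Answer: WP = ((2*b = -5 <-> 2*t > 6) -> 3*k <= b + 9) and ((not (2*b = -5 <-> 2*t > 6)) -> ((b > 1 -> 3*k <= b + 9) and ((not (b > 1)) -> 3*k <= b + 9)))


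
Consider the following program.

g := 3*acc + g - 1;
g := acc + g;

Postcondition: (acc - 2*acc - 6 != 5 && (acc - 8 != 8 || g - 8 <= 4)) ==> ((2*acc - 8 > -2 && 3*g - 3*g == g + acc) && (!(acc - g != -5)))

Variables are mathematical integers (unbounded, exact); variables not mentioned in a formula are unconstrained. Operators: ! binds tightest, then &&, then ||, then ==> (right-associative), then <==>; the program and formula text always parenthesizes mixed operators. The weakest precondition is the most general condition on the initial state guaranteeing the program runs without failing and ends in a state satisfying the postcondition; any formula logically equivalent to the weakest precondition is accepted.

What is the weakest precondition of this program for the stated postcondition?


Working backward. After the program, the postcondition (acc - 2*acc - 6 != 5 && (acc - 8 != 8 || g - 8 <= 4)) ==> ((2*acc - 8 > -2 && 3*g - 3*g == g + acc) && (!(acc - g != -5))) must hold; in canonical form it is (acc != -11 && (acc != 16 || g <= 12)) ==> (2*acc > 6 && acc + g == 0 && (!(acc != g - 5))).
Before g := acc + g: (acc != -11 && (acc != 16 || acc + g <= 12)) ==> (2*acc > 6 && 2*acc + g == 0 && (!(g != 5)))
Before g := 3*acc + g - 1: (acc != -11 && (acc != 16 || 4*acc + g <= 13)) ==> (2*acc > 6 && 5*acc + g == 1 && (!(3*acc + g != 6)))
Answer: WP = (acc != -11 && (acc != 16 || 4*acc + g <= 13)) ==> (2*acc > 6 && 5*acc + g == 1 && (!(3*acc + g != 6)))
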